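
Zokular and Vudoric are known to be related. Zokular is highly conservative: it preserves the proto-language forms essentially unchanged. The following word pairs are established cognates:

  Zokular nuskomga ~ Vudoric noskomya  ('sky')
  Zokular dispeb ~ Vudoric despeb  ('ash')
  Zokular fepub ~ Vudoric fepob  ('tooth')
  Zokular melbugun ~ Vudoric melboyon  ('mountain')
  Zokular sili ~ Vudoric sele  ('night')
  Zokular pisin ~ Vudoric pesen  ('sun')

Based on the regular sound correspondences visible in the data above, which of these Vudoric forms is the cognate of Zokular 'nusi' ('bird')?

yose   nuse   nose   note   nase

nuskomga ~ noskomya, melbugun ~ melboyon — Zokular u corresponds to Vudoric o after a consonant, before a consonant other than r, m, n, p, b, f, v.
sili ~ sele — Zokular i corresponds to Vudoric e word-finally.
Applying these to Zokular 'nusi':
  nusi → nosi   (u→o after a consonant, before a consonant other than r, m, n, p, b, f, v)
  nosi → nose   (i→e word-finally)
So the Vudoric cognate is 'nose'.

nose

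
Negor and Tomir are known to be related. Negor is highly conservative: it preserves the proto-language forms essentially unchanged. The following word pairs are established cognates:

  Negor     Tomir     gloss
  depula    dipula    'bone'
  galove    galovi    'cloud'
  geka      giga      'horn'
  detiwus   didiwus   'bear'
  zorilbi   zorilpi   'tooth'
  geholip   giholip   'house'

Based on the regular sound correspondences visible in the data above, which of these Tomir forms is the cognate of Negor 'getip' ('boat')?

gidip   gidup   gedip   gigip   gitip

gidip

geka ~ giga, detiwus ~ didiwus — Negor e corresponds to Tomir i after a consonant, before a consonant other than r, m, n, p, b, f, v.
detiwus ~ didiwus — Negor t corresponds to Tomir d between vowels (before a front vowel).
Applying these to Negor 'getip':
  getip → gitip   (e→i after a consonant, before a consonant other than r, m, n, p, b, f, v)
  gitip → gidip   (t→d between vowels (before a front vowel))
So the Tomir cognate is 'gidip'.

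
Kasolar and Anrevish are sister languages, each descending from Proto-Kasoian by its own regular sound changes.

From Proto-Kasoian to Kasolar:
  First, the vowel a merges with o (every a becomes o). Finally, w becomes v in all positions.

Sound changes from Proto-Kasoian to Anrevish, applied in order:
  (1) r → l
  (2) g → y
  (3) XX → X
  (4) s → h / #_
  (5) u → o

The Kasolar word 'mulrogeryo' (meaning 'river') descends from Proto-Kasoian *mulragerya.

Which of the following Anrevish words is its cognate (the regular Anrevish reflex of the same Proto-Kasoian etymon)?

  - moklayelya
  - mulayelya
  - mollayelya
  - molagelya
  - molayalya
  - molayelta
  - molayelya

molayelya

Anrevish: *mulragerya
  mulragerya → mullagelya   [unconditioned shift]
  mullagelya → mullayelya   [unconditioned shift]
  mullayelya → mulayelya   [degemination]
  mulayelya (rule 4 does not apply)
  mulayelya → molayelya   [vowel merger]
  giving Anrevish molayelya.
The other candidates each miss or misapply at least one Anrevish change.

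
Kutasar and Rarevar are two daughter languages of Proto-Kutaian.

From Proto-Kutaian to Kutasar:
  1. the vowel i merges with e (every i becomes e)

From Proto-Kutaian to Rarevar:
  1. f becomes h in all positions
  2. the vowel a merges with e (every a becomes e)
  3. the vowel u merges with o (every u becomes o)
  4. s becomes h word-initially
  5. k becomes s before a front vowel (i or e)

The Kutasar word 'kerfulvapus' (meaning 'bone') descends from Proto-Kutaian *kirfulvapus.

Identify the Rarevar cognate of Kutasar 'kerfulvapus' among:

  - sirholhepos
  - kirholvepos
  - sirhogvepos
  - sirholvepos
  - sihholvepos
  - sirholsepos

sirholvepos

Rarevar: *kirfulvapus > kirhulvapus > kirhulvepus > kirholvepos > sirholvepos  (by unconditioned shift, vowel merger, vowel merger, palatalisation)
The other candidates each miss or misapply at least one Rarevar change.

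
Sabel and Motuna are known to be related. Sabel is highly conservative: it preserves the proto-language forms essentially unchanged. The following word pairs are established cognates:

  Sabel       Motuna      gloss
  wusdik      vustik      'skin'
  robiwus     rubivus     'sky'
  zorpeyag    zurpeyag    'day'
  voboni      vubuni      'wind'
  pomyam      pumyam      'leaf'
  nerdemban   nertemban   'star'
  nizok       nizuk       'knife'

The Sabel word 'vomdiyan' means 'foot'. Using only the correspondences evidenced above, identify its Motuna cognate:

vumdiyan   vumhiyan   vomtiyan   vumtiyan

vumtiyan

pomyam ~ pumyam — Sabel o corresponds to Motuna u after a consonant, before a nasal.
wusdik ~ vustik — Sabel d corresponds to Motuna t after a consonant, before a front vowel.
Applying these to Sabel 'vomdiyan':
  vomdiyan → vumdiyan   (o→u after a consonant, before a nasal)
  vumdiyan → vumtiyan   (d→t after a consonant, before a front vowel)
So the Motuna cognate is 'vumtiyan'.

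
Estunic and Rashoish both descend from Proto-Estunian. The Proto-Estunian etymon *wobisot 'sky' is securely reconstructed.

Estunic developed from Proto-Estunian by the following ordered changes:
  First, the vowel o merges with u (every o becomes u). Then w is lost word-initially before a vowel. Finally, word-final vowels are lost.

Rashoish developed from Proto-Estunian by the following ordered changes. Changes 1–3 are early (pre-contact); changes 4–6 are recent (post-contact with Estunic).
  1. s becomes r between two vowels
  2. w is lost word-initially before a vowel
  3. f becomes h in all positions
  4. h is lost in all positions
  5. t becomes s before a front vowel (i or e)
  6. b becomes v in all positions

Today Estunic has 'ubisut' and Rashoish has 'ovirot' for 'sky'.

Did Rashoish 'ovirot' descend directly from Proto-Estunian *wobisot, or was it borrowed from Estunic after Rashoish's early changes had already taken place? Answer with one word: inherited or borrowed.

inherited

If inherited, *wobisot would pass through all of Rashoish's changes:
Rashoish: *wobisot
  wobisot → wobirot   [rhotacism]
  wobirot → obirot   [glide loss]
  obirot (rule 3 does not apply)
  obirot (rule 4 does not apply)
  obirot (rule 5 does not apply)
  obirot → ovirot   [unconditioned shift]
  giving Rashoish ovirot.
If borrowed from Estunic 'ubisut' after the early changes, it would undergo only the recent ones:
  rule 4 (h-loss): no change (ubisut)
  rule 5 (palatalisation): no change (ubisut)
  rule 6 (unconditioned shift): ubisut → uvisut
  ⇒ as a loan: uvisut
Rashoish 'ovirot' matches the inherited outcome exactly, so it is an inherited cognate, not a loan.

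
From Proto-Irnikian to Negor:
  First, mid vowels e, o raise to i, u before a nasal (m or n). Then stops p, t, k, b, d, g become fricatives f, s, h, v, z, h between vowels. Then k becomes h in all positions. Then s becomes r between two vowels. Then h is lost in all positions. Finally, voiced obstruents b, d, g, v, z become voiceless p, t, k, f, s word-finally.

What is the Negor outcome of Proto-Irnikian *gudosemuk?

Negor: *gudosemuk
  gudosemuk → gudosimuk   [pre-nasal raising]
  gudosimuk → guzosimuk   [intervocalic lenition]
  guzosimuk → guzosimuh   [unconditioned shift]
  guzosimuh → guzorimuh   [rhotacism]
  guzorimuh → guzorimu   [h-loss]
  guzorimu (rule 6 does not apply)
  giving Negor guzorimu.

guzorimu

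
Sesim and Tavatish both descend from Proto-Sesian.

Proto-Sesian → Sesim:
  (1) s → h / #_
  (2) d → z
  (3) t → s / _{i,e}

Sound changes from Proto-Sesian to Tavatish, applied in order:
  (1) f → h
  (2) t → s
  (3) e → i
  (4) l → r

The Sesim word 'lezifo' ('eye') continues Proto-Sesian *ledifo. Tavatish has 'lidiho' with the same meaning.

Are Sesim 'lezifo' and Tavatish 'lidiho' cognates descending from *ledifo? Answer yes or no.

no

Derive the expected Tavatish reflex of *ledifo:
Tavatish: *ledifo
  ledifo → lediho   [unconditioned shift]
  lediho (rule 2 does not apply)
  lediho → lidiho   [vowel merger]
  lidiho → ridiho   [unconditioned shift]
  giving Tavatish ridiho.
The regular Tavatish reflex would be 'ridiho', but the attested form is 'lidiho'. The correspondence is irregular, so they are not cognates (the Tavatish form has a different source).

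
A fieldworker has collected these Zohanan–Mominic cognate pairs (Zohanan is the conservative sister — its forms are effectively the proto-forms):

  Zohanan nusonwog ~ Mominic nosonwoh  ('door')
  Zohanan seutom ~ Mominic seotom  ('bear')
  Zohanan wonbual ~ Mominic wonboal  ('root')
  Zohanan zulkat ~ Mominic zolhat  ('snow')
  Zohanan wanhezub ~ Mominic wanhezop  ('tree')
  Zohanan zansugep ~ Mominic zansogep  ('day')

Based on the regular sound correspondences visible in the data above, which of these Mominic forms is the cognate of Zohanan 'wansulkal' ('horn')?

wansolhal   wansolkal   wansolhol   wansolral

wansolhal

nusonwog ~ nosonwoh, zulkat ~ zolhat — Zohanan u corresponds to Mominic o after a consonant, before a consonant other than r, m, n, p, b, f, v.
zulkat ~ zolhat — Zohanan k corresponds to Mominic h after a consonant, before a back vowel.
Applying these to Zohanan 'wansulkal':
  wansulkal → wansolkal   (u→o after a consonant, before a consonant other than r, m, n, p, b, f, v)
  wansolkal → wansolhal   (k→h after a consonant, before a back vowel)
So the Mominic cognate is 'wansolhal'.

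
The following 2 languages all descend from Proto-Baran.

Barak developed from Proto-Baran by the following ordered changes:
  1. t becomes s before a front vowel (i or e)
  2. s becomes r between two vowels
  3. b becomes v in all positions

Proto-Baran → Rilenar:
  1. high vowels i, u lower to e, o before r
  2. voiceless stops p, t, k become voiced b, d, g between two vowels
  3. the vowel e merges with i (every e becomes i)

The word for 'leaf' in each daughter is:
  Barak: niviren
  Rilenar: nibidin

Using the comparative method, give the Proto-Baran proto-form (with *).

*nibiten

Position 5: Barak has r, Rilenar has d. Taking the neighbouring segments as reconstructed: Barak r could go back to *t or *s or *r; Rilenar d could go back to *t or *d — the one source consistent with every daughter is *t.
Position 6: Barak has e, Rilenar has i. Barak preserves e here (none of its changes turn any other segment into e), so the proto-segment is *e.
Position 3: Barak has v, Rilenar has b. Taking the neighbouring segments as reconstructed: Barak v could go back to *b or *v; Rilenar b could go back to *p or *b — the one source consistent with every daughter is *b.
Verify the candidate proto-form against each daughter:
Barak: start from *nibiten.
  rule 1 (palatalisation): nibiten → nibisen
  rule 2 (rhotacism): nibisen → nibiren
  rule 3 (unconditioned shift): nibiren → niviren
  ⇒ Barak niviren
Rilenar: start from *nibiten.
  rule 1: no change — nibiten
  rule 2 (intervocalic voicing): nibiten → nibiden
  rule 3 (vowel merger): nibiden → nibidin
  ⇒ Rilenar nibidin
Only *nibiten yields all of Barak niviren, Rilenar nibidin.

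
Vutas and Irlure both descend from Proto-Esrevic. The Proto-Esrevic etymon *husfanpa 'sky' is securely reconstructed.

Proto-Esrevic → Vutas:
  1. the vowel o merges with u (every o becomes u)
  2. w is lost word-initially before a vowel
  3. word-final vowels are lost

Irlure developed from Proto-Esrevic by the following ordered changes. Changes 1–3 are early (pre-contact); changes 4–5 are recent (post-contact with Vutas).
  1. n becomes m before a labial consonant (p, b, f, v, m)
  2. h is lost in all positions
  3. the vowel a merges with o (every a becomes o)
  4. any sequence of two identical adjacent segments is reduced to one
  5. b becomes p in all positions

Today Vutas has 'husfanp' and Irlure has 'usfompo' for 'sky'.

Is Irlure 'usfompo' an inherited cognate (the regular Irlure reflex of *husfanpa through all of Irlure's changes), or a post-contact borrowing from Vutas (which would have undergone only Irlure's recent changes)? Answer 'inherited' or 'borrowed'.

inherited

If inherited, *husfanpa would pass through all of Irlure's changes:
Irlure: *husfanpa > husfampa > usfampa > usfompo  (by nasal place assimilation, h-loss, vowel merger)
If borrowed from Vutas 'husfanp' after the early changes, it would undergo only the recent ones:
  rule 4 (degemination): no change (husfanp)
  rule 5 (unconditioned shift): no change (husfanp)
  ⇒ as a loan: husfanp
Irlure 'usfompo' matches the inherited outcome exactly, so it is an inherited cognate, not a loan.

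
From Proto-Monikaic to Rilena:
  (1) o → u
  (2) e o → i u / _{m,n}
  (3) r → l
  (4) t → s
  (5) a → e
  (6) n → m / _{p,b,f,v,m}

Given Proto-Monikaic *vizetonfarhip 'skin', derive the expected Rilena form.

Rilena: start from *vizetonfarhip.
  rule 1 (vowel merger): vizetonfarhip → vizetunfarhip
  rule 2: no change — vizetunfarhip
  rule 3 (unconditioned shift): vizetunfarhip → vizetunfalhip
  rule 4 (unconditioned shift): vizetunfalhip → vizesunfalhip
  rule 5 (vowel merger): vizesunfalhip → vizesunfelhip
  rule 6 (nasal place assimilation): vizesunfelhip → vizesumfelhip
  ⇒ Rilena vizesumfelhip

vizesumfelhip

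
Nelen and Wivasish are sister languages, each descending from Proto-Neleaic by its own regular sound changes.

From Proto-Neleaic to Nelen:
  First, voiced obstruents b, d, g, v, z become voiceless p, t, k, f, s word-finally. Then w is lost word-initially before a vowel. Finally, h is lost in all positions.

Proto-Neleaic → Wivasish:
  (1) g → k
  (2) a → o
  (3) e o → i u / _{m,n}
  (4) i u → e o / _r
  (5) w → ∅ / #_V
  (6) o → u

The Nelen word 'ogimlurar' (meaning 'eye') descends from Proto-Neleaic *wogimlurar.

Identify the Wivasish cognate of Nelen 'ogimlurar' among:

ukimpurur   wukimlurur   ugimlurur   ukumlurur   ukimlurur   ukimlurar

Wivasish: *wogimlurar > wokimlurar > wokimluror > wokimloror > okimloror > ukimlurur  (by unconditioned shift, vowel merger, pre-rhotic lowering, glide loss, vowel merger)
The other candidates each miss or misapply at least one Wivasish change.

ukimlurur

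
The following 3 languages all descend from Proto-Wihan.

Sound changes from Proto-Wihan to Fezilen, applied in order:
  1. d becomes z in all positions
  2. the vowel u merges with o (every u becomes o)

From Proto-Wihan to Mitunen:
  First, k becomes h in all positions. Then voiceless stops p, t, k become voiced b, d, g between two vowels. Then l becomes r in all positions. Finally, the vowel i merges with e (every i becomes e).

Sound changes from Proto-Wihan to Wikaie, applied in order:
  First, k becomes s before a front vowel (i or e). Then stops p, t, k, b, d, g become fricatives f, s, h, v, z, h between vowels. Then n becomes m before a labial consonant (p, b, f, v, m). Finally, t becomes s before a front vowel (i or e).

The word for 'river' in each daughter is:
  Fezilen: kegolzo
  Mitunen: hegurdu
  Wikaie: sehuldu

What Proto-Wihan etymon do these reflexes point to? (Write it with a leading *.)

*keguldu

Position 6: Fezilen has z, Mitunen has d, Wikaie has d. Wikaie preserves d here (none of its changes turn any other segment into d), so the proto-segment is *d.
Position 4: Fezilen has o, Mitunen has u, Wikaie has u. Mitunen preserves u here (none of its changes turn any other segment into u), so the proto-segment is *u.
Verify the candidate proto-form against each daughter:
Fezilen: start from *keguldu.
  rule 1 (unconditioned shift): keguldu → kegulzu
  rule 2 (vowel merger): kegulzu → kegolzo
  ⇒ Fezilen kegolzo
Mitunen: *keguldu > heguldu > hegurdu  (by unconditioned shift, unconditioned shift)
Wikaie: *keguldu
  keguldu → seguldu   [palatalisation]
  seguldu → sehuldu   [intervocalic lenition]
  sehuldu (rule 3 does not apply)
  sehuldu (rule 4 does not apply)
  giving Wikaie sehuldu.
*keguldu is the unique common source.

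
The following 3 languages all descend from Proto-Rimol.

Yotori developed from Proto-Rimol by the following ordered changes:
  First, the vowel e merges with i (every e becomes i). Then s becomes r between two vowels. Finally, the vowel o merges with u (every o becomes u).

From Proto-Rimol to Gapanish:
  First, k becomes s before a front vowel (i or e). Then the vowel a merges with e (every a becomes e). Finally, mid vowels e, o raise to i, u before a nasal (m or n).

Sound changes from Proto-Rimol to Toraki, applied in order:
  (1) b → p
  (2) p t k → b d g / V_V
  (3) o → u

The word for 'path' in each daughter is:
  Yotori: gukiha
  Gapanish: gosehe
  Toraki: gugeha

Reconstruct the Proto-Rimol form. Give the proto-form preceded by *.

*gokeha

Position 3: Yotori has k, Gapanish has s, Toraki has g. Yotori preserves k here (none of its changes turn any other segment into k), so the proto-segment is *k.
Position 6: Yotori has a, Gapanish has e, Toraki has a. Yotori preserves a here (none of its changes turn any other segment into a), so the proto-segment is *a.
Position 4: Yotori has i, Gapanish has e, Toraki has e. Toraki preserves e here (none of its changes turn any other segment into e), so the proto-segment is *e.
Continuing position by position gives *gokeha; check it forward:
Yotori: *gokeha
  gokeha → gokiha   [vowel merger]
  gokiha (rule 2 does not apply)
  gokiha → gukiha   [vowel merger]
  giving Yotori gukiha.
Gapanish: start from *gokeha.
  rule 1 (palatalisation): gokeha → goseha
  rule 2 (vowel merger): goseha → gosehe
  rule 3: no change — gosehe
  ⇒ Gapanish gosehe
Toraki: *gokeha
  gokeha (rule 1 does not apply)
  gokeha → gogeha   [intervocalic voicing]
  gogeha → gugeha   [vowel merger]
  giving Toraki gugeha.
Only *gokeha yields all of Yotori gukiha, Gapanish gosehe, Toraki gugeha.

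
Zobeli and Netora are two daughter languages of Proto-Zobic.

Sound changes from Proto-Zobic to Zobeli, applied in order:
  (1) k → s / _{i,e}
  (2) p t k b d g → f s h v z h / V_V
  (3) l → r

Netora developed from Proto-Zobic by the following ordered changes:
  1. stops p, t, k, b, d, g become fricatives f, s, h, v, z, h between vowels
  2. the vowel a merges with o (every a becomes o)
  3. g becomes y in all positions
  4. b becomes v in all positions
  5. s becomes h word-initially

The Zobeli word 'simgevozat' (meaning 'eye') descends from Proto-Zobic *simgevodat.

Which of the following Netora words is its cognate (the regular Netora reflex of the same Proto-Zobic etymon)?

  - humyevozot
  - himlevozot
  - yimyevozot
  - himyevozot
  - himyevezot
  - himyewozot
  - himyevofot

himyevozot

Netora: *simgevodat
  simgevodat → simgevozat   [intervocalic lenition]
  simgevozat → simgevozot   [vowel merger]
  simgevozot → simyevozot   [unconditioned shift]
  simyevozot (rule 4 does not apply)
  simyevozot → himyevozot   [debuccalisation]
  giving Netora himyevozot.
Among the options, 'himyevozot' alone shows every Netora change applied in order.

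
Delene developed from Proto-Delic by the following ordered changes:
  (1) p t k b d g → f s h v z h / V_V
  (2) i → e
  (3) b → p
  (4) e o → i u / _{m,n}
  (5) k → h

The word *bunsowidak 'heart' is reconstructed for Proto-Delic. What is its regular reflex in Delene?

punsowezah

Delene: *bunsowidak
  bunsowidak → bunsowizak   [intervocalic lenition]
  bunsowizak → bunsowezak   [vowel merger]
  bunsowezak → punsowezak   [unconditioned shift]
  punsowezak (rule 4 does not apply)
  punsowezak → punsowezah   [unconditioned shift]
  giving Delene punsowezah.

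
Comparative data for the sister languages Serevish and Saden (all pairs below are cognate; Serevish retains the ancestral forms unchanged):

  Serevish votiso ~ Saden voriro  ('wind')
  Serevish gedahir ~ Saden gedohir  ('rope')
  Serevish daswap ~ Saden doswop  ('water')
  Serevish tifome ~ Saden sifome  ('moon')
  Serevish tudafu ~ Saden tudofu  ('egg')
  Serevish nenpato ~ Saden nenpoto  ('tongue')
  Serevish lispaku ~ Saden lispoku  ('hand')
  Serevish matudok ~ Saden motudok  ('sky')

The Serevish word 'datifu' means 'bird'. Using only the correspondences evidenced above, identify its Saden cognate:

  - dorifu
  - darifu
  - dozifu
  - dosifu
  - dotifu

gedahir ~ gedohir, daswap ~ doswop — Serevish a corresponds to Saden o after a consonant, before a consonant other than r, m, n, p, b, f, v.
votiso ~ voriro — Serevish t corresponds to Saden r between vowels (before a front vowel).
Applying these to Serevish 'datifu':
  datifu → dotifu   (a→o after a consonant, before a consonant other than r, m, n, p, b, f, v)
  dotifu → dorifu   (t→r between vowels (before a front vowel))
So the Saden cognate is 'dorifu'.

dorifu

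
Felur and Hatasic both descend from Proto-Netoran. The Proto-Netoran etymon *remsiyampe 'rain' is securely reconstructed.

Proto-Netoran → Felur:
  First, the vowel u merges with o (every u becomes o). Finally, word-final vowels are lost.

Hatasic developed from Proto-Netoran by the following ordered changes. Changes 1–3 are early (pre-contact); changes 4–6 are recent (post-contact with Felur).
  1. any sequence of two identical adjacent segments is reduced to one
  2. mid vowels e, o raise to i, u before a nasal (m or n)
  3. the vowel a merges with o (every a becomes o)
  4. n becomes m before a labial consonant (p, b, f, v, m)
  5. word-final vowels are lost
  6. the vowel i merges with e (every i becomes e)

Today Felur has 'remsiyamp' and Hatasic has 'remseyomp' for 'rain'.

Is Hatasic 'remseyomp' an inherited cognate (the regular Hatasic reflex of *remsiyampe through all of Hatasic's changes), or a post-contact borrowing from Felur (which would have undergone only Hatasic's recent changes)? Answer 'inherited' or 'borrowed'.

inherited

If inherited, *remsiyampe would pass through all of Hatasic's changes:
Hatasic: start from *remsiyampe.
  rule 1: no change — remsiyampe
  rule 2 (pre-nasal raising): remsiyampe → rimsiyampe
  rule 3 (vowel merger): rimsiyampe → rimsiyompe
  rule 4: no change — rimsiyompe
  rule 5 (apocope): rimsiyompe → rimsiyomp
  rule 6 (vowel merger): rimsiyomp → remseyomp
  ⇒ Hatasic remseyomp
If borrowed from Felur 'remsiyamp' after the early changes, it would undergo only the recent ones:
  rule 4 (nasal place assimilation): no change (remsiyamp)
  rule 5 (apocope): no change (remsiyamp)
  rule 6 (vowel merger): remsiyamp → remseyamp
  ⇒ as a loan: remseyamp
Hatasic 'remseyomp' matches the inherited outcome exactly, so it is an inherited cognate, not a loan.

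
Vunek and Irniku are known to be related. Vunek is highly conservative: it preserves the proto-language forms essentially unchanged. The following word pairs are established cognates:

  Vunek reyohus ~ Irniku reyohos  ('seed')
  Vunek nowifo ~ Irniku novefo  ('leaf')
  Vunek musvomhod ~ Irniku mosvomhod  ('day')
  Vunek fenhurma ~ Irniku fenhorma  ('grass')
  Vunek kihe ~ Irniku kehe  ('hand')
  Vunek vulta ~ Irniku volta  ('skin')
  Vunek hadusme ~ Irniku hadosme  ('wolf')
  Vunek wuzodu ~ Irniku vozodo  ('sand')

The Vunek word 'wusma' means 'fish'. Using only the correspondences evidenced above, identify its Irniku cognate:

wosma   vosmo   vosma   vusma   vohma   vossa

vosma

wuzodu ~ vozodo — Vunek w corresponds to Irniku v word-initially before a back vowel.
reyohus ~ reyohos, musvomhod ~ mosvomhod — Vunek u corresponds to Irniku o after a consonant, before a consonant other than r, m, n, p, b, f, v.
Applying these to Vunek 'wusma':
  wusma → vusma   (w→v word-initially before a back vowel)
  vusma → vosma   (u→o after a consonant, before a consonant other than r, m, n, p, b, f, v)
So the Irniku cognate is 'vosma'.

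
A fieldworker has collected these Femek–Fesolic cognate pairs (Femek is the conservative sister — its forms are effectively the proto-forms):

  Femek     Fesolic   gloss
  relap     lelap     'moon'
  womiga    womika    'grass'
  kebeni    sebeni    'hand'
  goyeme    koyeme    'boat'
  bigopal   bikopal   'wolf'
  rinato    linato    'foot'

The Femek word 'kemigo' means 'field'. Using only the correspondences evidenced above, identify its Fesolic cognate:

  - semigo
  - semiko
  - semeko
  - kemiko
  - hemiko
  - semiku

semiko

kebeni ~ sebeni — Femek k corresponds to Fesolic s word-initially before a front vowel.
bigopal ~ bikopal — Femek g corresponds to Fesolic k between vowels (before a back vowel).
Applying these to Femek 'kemigo':
  kemigo → semigo   (k→s word-initially before a front vowel)
  semigo → semiko   (g→k between vowels (before a back vowel))
So the Fesolic cognate is 'semiko'.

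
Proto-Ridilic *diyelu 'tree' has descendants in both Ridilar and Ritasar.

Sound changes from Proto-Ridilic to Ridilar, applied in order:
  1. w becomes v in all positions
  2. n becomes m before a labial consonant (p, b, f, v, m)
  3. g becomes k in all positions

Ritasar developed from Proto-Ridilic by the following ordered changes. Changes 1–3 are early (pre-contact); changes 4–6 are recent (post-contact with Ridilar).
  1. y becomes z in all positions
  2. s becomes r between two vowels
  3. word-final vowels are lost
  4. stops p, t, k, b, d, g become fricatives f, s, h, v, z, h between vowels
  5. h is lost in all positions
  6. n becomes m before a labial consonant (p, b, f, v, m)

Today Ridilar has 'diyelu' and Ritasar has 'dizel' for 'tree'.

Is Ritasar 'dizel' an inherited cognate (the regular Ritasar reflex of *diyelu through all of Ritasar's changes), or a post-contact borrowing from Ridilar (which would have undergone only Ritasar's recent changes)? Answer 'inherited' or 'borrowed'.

If inherited, *diyelu would pass through all of Ritasar's changes:
Ritasar: *diyelu
  diyelu → dizelu   [unconditioned shift]
  dizelu (rule 2 does not apply)
  dizelu → dizel   [apocope]
  dizel (rule 4 does not apply)
  dizel (rule 5 does not apply)
  dizel (rule 6 does not apply)
  giving Ritasar dizel.
If borrowed from Ridilar 'diyelu' after the early changes, it would undergo only the recent ones:
  rule 4 (intervocalic lenition): no change (diyelu)
  rule 5 (h-loss): no change (diyelu)
  rule 6 (nasal place assimilation): no change (diyelu)
  ⇒ as a loan: diyelu
Ritasar 'dizel' matches the inherited outcome exactly, so it is an inherited cognate, not a loan.

inherited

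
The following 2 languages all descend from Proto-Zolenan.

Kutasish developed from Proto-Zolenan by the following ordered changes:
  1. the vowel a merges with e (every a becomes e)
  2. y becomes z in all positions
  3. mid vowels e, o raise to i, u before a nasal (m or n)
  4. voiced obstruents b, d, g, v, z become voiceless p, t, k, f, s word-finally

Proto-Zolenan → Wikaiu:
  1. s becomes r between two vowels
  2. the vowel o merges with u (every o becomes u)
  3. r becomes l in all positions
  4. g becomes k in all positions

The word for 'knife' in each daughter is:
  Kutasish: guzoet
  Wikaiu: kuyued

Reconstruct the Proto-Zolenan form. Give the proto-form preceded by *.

*guyoed

Position 3: Kutasish has z, Wikaiu has y. Wikaiu preserves y here (none of its changes turn any other segment into y), so the proto-segment is *y.
Position 1: Kutasish has g, Wikaiu has k. Kutasish preserves g here (none of its changes turn any other segment into g), so the proto-segment is *g.
Continuing position by position gives *guyoed; check it forward:
Kutasish: *guyoed > guzoed > guzoet  (by unconditioned shift, final devoicing)
Wikaiu: *guyoed > guyued > kuyued  (by vowel merger, unconditioned shift)
*guyoed is the unique common source.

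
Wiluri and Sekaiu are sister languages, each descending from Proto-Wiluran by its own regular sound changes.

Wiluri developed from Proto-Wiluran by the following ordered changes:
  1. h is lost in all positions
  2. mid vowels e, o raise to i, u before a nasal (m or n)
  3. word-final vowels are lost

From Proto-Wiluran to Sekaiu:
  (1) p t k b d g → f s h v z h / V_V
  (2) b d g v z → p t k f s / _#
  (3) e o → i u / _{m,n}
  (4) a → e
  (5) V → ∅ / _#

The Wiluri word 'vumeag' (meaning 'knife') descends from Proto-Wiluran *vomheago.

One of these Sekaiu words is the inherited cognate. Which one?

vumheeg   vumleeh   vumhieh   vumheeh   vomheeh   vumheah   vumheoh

Sekaiu: start from *vomheago.
  rule 1 (intervocalic lenition): vomheago → vomheaho
  rule 2: no change — vomheaho
  rule 3 (pre-nasal raising): vomheaho → vumheaho
  rule 4 (vowel merger): vumheaho → vumheeho
  rule 5 (apocope): vumheeho → vumheeh
  ⇒ Sekaiu vumheeh
Among the options, 'vumheeh' alone shows every Sekaiu change applied in order.

vumheeh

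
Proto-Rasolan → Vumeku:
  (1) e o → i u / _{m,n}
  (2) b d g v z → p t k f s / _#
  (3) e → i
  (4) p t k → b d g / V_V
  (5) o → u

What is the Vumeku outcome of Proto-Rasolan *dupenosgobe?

Vumeku: *dupenosgobe
  dupenosgobe → dupinosgobe   [pre-nasal raising]
  dupinosgobe (rule 2 does not apply)
  dupinosgobe → dupinosgobi   [vowel merger]
  dupinosgobi → dubinosgobi   [intervocalic voicing]
  dubinosgobi → dubinusgubi   [vowel merger]
  giving Vumeku dubinusgubi.

dubinusgubi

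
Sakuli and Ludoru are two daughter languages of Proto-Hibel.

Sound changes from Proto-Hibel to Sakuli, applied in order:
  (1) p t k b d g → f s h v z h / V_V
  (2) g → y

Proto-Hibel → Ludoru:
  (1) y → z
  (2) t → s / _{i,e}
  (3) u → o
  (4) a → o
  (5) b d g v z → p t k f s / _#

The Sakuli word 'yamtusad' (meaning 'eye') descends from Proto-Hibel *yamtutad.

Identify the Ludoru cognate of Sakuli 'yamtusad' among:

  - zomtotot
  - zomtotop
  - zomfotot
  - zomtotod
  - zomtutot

Ludoru: *yamtutad
  yamtutad → zamtutad   [unconditioned shift]
  zamtutad (rule 2 does not apply)
  zamtutad → zamtotad   [vowel merger]
  zamtotad → zomtotod   [vowel merger]
  zomtotod → zomtotot   [final devoicing]
  giving Ludoru zomtotot.
Only 'zomtotot' matches the regular Ludoru development of *yamtutad.

zomtotot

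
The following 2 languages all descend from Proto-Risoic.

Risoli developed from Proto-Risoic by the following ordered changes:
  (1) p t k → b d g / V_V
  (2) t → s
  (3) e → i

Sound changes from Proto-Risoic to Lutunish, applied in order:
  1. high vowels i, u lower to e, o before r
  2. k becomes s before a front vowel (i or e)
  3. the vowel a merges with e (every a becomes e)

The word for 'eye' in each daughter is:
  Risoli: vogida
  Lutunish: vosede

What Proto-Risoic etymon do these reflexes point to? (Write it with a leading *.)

*vokeda

Position 4: Risoli has i, Lutunish has e. Taking the neighbouring segments as reconstructed: Risoli i could go back to *e or *i; Lutunish e can only go back to *e — the one source consistent with every daughter is *e.
Position 3: Risoli has g, Lutunish has s. Taking the neighbouring segments as reconstructed: Risoli g could go back to *k or *g; Lutunish s could go back to *k or *s — the one source consistent with every daughter is *k.
Verify the candidate proto-form against each daughter:
Risoli: *vokeda > vogeda > vogida  (by intervocalic voicing, vowel merger)
Lutunish: start from *vokeda.
  rule 1: no change — vokeda
  rule 2 (palatalisation): vokeda → voseda
  rule 3 (vowel merger): voseda → vosede
  ⇒ Lutunish vosede
*vokeda is the unique common source.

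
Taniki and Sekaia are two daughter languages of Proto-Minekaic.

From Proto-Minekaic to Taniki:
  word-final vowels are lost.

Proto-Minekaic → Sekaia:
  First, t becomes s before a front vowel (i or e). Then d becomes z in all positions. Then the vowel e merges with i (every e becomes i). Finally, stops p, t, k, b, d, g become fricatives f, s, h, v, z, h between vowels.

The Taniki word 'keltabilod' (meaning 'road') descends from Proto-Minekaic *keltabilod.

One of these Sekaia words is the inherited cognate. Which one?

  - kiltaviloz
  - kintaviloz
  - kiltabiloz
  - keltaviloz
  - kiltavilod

Sekaia: *keltabilod > keltabiloz > kiltabiloz > kiltaviloz  (by unconditioned shift, vowel merger, intervocalic lenition)

kiltaviloz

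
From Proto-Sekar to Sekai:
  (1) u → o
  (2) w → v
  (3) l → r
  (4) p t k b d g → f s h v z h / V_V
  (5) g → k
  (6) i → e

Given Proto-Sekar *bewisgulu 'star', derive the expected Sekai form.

beveskoro

Sekai: *bewisgulu
  bewisgulu → bewisgolo   [vowel merger]
  bewisgolo → bevisgolo   [unconditioned shift]
  bevisgolo → bevisgoro   [unconditioned shift]
  bevisgoro (rule 4 does not apply)
  bevisgoro → beviskoro   [unconditioned shift]
  beviskoro → beveskoro   [vowel merger]
  giving Sekai beveskoro.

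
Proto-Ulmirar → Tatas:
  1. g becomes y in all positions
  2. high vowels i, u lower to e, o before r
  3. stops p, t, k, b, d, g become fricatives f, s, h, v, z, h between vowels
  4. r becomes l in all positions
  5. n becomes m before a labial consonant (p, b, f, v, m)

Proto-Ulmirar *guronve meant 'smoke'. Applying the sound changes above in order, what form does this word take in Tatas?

Tatas: *guronve > yuronve > yoronve > yolonve > yolomve  (by unconditioned shift, pre-rhotic lowering, unconditioned shift, nasal place assimilation)

yolomve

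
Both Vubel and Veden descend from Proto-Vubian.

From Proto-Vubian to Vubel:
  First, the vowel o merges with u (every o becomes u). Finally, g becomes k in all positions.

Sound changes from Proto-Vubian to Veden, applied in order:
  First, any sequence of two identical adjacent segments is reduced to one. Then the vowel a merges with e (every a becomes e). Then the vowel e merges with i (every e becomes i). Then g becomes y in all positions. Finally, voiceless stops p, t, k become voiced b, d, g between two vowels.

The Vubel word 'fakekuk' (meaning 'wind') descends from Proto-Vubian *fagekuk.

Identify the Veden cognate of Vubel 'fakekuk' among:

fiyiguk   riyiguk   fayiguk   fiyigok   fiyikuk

Veden: start from *fagekuk.
  rule 1: no change — fagekuk
  rule 2 (vowel merger): fagekuk → fegekuk
  rule 3 (vowel merger): fegekuk → figikuk
  rule 4 (unconditioned shift): figikuk → fiyikuk
  rule 5 (intervocalic voicing): fiyikuk → fiyiguk
  ⇒ Veden fiyiguk

fiyiguk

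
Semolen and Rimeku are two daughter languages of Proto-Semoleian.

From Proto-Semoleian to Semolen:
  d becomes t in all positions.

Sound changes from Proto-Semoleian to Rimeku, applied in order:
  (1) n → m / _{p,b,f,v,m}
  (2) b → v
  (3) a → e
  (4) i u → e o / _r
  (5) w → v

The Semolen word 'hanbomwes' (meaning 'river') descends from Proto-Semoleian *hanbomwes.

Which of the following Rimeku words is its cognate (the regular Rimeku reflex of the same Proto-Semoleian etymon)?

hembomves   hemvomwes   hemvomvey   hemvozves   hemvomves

hemvomves

Rimeku: *hanbomwes
  hanbomwes → hambomwes   [nasal place assimilation]
  hambomwes → hamvomwes   [unconditioned shift]
  hamvomwes → hemvomwes   [vowel merger]
  hemvomwes (rule 4 does not apply)
  hemvomwes → hemvomves   [unconditioned shift]
  giving Rimeku hemvomves.
Among the options, 'hemvomves' alone shows every Rimeku change applied in order.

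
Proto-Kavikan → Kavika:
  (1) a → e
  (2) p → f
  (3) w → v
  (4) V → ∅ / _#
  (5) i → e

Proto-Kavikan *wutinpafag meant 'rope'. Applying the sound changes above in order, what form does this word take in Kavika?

vutenfefeg

Kavika: *wutinpafag
  wutinpafag → wutinpefeg   [vowel merger]
  wutinpefeg → wutinfefeg   [unconditioned shift]
  wutinfefeg → vutinfefeg   [unconditioned shift]
  vutinfefeg (rule 4 does not apply)
  vutinfefeg → vutenfefeg   [vowel merger]
  giving Kavika vutenfefeg.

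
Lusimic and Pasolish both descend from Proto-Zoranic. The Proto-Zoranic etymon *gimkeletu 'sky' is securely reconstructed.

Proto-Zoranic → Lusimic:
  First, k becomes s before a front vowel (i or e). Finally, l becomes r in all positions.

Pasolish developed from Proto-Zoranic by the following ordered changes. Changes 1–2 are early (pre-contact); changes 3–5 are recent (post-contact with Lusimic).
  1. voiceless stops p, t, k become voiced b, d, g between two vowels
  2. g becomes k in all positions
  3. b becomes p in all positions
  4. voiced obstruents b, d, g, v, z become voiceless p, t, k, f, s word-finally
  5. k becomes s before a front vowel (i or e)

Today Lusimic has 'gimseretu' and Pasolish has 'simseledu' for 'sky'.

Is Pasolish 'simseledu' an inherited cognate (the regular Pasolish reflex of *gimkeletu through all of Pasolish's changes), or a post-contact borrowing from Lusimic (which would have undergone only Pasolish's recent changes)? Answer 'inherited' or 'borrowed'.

If inherited, *gimkeletu would pass through all of Pasolish's changes:
Pasolish: *gimkeletu > gimkeledu > kimkeledu > simseledu  (by intervocalic voicing, unconditioned shift, palatalisation)
If borrowed from Lusimic 'gimseretu' after the early changes, it would undergo only the recent ones:
  rule 3 (unconditioned shift): no change (gimseretu)
  rule 4 (final devoicing): no change (gimseretu)
  rule 5 (palatalisation): no change (gimseretu)
  ⇒ as a loan: gimseretu
Pasolish 'simseledu' matches the inherited outcome exactly, so it is an inherited cognate, not a loan.

inherited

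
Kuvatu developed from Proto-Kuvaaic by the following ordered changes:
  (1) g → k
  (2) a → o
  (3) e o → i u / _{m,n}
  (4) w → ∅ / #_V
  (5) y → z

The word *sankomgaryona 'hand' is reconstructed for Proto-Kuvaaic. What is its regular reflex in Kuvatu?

sunkumkorzuno

Kuvatu: *sankomgaryona
  sankomgaryona → sankomkaryona   [unconditioned shift]
  sankomkaryona → sonkomkoryono   [vowel merger]
  sonkomkoryono → sunkumkoryuno   [pre-nasal raising]
  sunkumkoryuno (rule 4 does not apply)
  sunkumkoryuno → sunkumkorzuno   [unconditioned shift]
  giving Kuvatu sunkumkorzuno.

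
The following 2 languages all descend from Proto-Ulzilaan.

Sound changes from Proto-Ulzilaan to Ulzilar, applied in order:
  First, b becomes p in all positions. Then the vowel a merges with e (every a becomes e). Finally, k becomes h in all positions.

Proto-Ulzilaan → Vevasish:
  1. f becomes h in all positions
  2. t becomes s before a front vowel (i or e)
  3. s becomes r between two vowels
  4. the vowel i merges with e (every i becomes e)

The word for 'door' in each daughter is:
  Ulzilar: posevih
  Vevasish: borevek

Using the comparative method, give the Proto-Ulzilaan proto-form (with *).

*bosevik

Position 7: Ulzilar has h, Vevasish has k. Vevasish preserves k here (none of its changes turn any other segment into k), so the proto-segment is *k.
Position 3: Ulzilar has s, Vevasish has r. Ulzilar preserves s here (none of its changes turn any other segment into s), so the proto-segment is *s.
Position 1: Ulzilar has p, Vevasish has b. Vevasish preserves b here (none of its changes turn any other segment into b), so the proto-segment is *b.
Verify the candidate proto-form against each daughter:
Ulzilar: *bosevik
  bosevik → posevik   [unconditioned shift]
  posevik (rule 2 does not apply)
  posevik → posevih   [unconditioned shift]
  giving Ulzilar posevih.
Vevasish: start from *bosevik.
  rule 1: no change — bosevik
  rule 2: no change — bosevik
  rule 3 (rhotacism): bosevik → borevik
  rule 4 (vowel merger): borevik → borevek
  ⇒ Vevasish borevek
*bosevik is the unique common source.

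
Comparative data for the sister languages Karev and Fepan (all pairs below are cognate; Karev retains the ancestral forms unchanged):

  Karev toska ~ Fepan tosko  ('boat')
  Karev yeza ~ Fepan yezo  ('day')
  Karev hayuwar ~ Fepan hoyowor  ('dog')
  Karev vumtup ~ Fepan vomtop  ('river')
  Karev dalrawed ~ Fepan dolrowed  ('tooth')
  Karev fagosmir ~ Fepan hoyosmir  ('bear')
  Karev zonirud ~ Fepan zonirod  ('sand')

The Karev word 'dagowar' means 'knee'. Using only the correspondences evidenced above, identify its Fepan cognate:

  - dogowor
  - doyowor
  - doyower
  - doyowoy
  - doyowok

hayuwar ~ hoyowor, dalrawed ~ dolrowed — Karev a corresponds to Fepan o after a consonant, before a consonant other than r, m, n, p, b, f, v.
fagosmir ~ hoyosmir — Karev g corresponds to Fepan y between vowels (before a back vowel).
hayuwar ~ hoyowor — Karev a corresponds to Fepan o after a consonant, before r.
Applying these to Karev 'dagowar':
  dagowar → dogowar   (a→o after a consonant, before a consonant other than r, m, n, p, b, f, v)
  dogowar → doyowar   (g→y between vowels (before a back vowel))
  doyowar → doyowor   (a→o after a consonant, before r)
So the Fepan cognate is 'doyowor'.

doyowor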